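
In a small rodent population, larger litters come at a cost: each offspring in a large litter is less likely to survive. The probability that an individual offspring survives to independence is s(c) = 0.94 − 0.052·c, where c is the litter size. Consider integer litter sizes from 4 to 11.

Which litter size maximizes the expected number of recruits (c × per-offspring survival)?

9

Expected recruits = c × s(c):
  c=4: 4 × 0.732 = 2.928
  c=5: 5 × 0.680 = 3.400
  c=6: 6 × 0.628 = 3.768
  c=7: 7 × 0.576 = 4.032
  c=8: 8 × 0.524 = 4.192
  c=9: 9 × 0.472 = 4.248
  c=10: 10 × 0.420 = 4.200
  c=11: 11 × 0.368 = 4.048
Maximum at c = 9 (4.248 recruits).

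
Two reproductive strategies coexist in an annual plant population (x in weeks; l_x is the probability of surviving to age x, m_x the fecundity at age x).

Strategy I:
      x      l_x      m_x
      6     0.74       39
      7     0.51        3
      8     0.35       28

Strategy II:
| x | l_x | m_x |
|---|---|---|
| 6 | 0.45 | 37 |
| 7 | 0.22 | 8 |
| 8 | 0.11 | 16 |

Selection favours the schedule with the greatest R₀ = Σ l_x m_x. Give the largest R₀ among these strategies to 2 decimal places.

Strategy I: R₀ = 0.74×39 + 0.51×3 + 0.35×28 = 40.1900
Strategy II: R₀ = 0.45×37 + 0.22×8 + 0.11×16 = 20.1700
Highest R₀: strategy I with 40.1900.

40.19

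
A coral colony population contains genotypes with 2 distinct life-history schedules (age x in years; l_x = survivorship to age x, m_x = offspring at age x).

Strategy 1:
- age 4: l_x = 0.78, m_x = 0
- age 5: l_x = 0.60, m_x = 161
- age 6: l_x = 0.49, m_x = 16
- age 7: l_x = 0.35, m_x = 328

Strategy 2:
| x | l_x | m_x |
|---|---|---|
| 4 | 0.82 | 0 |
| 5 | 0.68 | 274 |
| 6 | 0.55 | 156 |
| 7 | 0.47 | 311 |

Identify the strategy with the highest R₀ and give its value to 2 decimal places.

418.29

Strategy 1: R₀ = 0.78×0 + 0.60×161 + 0.49×16 + 0.35×328 = 219.2400
Strategy 2: R₀ = 0.82×0 + 0.68×274 + 0.55×156 + 0.47×311 = 418.2900
Highest R₀: strategy 2 with 418.2900.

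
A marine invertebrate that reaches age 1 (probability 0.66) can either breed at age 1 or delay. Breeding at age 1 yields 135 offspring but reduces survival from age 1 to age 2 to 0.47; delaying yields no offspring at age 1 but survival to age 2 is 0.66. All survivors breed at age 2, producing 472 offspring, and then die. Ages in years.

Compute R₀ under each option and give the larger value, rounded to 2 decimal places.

breed at age 1: R₀ = 0.66 × (135 + 0.47 × 472) = 0.66 × 356.8400 = 235.5144
delay to age 2: R₀ = 0.66 × (0.66 × 472) = 0.66 × 311.5200 = 205.6032
Higher: breed at age 1 (235.5144).

235.51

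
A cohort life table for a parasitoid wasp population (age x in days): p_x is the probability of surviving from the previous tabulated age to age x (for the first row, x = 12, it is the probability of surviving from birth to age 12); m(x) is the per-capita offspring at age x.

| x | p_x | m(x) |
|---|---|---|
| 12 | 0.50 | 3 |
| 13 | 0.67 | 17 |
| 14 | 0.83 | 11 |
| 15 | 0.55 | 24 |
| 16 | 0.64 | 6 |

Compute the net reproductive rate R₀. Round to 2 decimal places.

Survivorship from birth: l_x = p_12·p_13·…·p_x.
  l_12 = 0.50000
  l_13 = 0.33500
  l_14 = 0.27805
  l_15 = 0.15293
  l_16 = 0.09787
R₀ = Σ l_x m(x):
  age 12: 0.50000 × 3 = 1.5000
  age 13: 0.33500 × 17 = 5.6950
  age 14: 0.27805 × 11 = 3.0586
  age 15: 0.15293 × 24 = 3.6703
  age 16: 0.09787 × 6 = 0.5872
R₀ = 1.5000 + 5.6950 + 3.0586 + 3.6703 + 0.5872 = 14.5111

14.51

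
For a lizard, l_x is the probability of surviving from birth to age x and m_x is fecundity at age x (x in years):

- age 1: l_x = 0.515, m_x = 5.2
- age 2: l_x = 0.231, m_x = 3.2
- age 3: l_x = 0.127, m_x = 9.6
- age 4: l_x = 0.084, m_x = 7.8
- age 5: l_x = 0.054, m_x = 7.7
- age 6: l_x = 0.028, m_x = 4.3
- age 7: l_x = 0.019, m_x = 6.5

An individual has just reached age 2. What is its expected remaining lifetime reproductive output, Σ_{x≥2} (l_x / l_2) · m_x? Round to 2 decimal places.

l_2 = 0.231. Conditional survival from age 2 to x is l_x / l_2.
  x=2: (0.231/0.231) × 3.2 = 3.2000
  x=3: (0.127/0.231) × 9.6 = 5.2779
  x=4: (0.084/0.231) × 7.8 = 2.8364
  x=5: (0.054/0.231) × 7.7 = 1.8000
  x=6: (0.028/0.231) × 4.3 = 0.5212
  x=7: (0.019/0.231) × 6.5 = 0.5346
Sum = 3.2000 + 5.2779 + 2.8364 + 1.8000 + 0.5212 + 0.5346 = 14.1701

14.17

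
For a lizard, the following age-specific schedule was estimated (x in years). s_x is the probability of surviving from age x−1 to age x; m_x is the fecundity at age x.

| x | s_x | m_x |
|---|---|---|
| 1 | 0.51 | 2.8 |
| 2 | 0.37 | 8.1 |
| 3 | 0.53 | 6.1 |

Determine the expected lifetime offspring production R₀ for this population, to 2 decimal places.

Survivorship from birth: l_x = s_1·s_2·…·s_x.
  l_1 = 0.51000
  l_2 = 0.18870
  l_3 = 0.10001
R₀ = Σ l_x m_x:
  age 1: 0.51000 × 2.8 = 1.4280
  age 2: 0.18870 × 8.1 = 1.5285
  age 3: 0.10001 × 6.1 = 0.6101
R₀ = 1.4280 + 1.5285 + 0.6101 = 3.5665

3.57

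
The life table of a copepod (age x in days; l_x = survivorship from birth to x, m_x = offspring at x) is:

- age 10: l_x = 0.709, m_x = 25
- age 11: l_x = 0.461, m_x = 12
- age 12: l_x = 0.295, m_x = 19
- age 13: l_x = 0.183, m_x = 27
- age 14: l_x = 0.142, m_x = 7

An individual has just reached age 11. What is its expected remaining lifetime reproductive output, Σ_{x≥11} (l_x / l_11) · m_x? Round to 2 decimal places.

37.03

l_11 = 0.461. Conditional survival from age 11 to x is l_x / l_11.
  x=11: (0.461/0.461) × 12 = 12.0000
  x=12: (0.295/0.461) × 19 = 12.1584
  x=13: (0.183/0.461) × 27 = 10.7180
  x=14: (0.142/0.461) × 7 = 2.1562
Sum = 12.0000 + 12.1584 + 10.7180 + 2.1562 = 37.0325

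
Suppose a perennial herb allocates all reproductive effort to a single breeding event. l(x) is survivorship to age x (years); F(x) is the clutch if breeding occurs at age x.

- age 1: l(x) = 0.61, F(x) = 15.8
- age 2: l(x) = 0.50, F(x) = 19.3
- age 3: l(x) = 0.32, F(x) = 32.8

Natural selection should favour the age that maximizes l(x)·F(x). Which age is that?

3

Expected offspring if breeding at age x = l(x) × F(x):
  age 1: 0.61 × 15.8 = 9.638
  age 2: 0.50 × 19.3 = 9.650
  age 3: 0.32 × 32.8 = 10.496
Maximum at age 3 (10.496).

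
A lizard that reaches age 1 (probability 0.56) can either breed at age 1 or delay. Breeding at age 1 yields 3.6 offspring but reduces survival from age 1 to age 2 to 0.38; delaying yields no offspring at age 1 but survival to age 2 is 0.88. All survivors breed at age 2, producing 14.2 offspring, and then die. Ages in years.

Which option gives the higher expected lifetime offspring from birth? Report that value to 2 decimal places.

7.00

breed at age 1: R₀ = 0.56 × (3.6 + 0.38 × 14.2) = 0.56 × 8.9960 = 5.0378
delay to age 2: R₀ = 0.56 × (0.88 × 14.2) = 0.56 × 12.4960 = 6.9978
Higher: delay to age 2 (6.9978).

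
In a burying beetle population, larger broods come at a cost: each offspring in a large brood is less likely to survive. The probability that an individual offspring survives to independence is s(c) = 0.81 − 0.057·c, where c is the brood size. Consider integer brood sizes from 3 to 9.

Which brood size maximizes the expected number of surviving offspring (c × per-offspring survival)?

Expected surviving offspring = c × s(c):
  c=3: 3 × 0.639 = 1.917
  c=4: 4 × 0.582 = 2.328
  c=5: 5 × 0.525 = 2.625
  c=6: 6 × 0.468 = 2.808
  c=7: 7 × 0.411 = 2.877
  c=8: 8 × 0.354 = 2.832
  c=9: 9 × 0.297 = 2.673
Maximum at c = 7 (2.877 surviving offspring).

7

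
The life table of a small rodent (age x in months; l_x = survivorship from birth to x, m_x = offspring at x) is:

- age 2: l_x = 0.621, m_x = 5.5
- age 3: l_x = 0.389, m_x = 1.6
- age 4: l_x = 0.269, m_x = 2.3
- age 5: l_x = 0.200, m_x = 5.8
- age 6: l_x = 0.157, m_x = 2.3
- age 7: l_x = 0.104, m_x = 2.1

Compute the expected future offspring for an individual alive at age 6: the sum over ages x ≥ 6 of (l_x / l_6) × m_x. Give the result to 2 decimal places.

l_6 = 0.157. Conditional survival from age 6 to x is l_x / l_6.
  x=6: (0.157/0.157) × 2.3 = 2.3000
  x=7: (0.104/0.157) × 2.1 = 1.3911
Sum = 2.3000 + 1.3911 = 3.6911

3.69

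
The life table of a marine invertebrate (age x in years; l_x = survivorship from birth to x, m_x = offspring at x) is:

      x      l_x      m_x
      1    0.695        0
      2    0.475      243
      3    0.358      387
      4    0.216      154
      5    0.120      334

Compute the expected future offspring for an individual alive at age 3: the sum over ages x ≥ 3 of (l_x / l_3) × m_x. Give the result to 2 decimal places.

l_3 = 0.358. Conditional survival from age 3 to x is l_x / l_3.
  x=3: (0.358/0.358) × 387 = 387.0000
  x=4: (0.216/0.358) × 154 = 92.9162
  x=5: (0.120/0.358) × 334 = 111.9553
Sum = 387.0000 + 92.9162 + 111.9553 = 591.8715

591.87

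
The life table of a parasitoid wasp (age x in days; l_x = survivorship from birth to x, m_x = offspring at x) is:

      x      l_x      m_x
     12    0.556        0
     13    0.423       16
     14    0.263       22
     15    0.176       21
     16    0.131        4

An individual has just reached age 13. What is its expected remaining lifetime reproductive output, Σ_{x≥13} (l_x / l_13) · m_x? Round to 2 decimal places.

l_13 = 0.423. Conditional survival from age 13 to x is l_x / l_13.
  x=13: (0.423/0.423) × 16 = 16.0000
  x=14: (0.263/0.423) × 22 = 13.6785
  x=15: (0.176/0.423) × 21 = 8.7376
  x=16: (0.131/0.423) × 4 = 1.2388
Sum = 16.0000 + 13.6785 + 8.7376 + 1.2388 = 39.6548

39.65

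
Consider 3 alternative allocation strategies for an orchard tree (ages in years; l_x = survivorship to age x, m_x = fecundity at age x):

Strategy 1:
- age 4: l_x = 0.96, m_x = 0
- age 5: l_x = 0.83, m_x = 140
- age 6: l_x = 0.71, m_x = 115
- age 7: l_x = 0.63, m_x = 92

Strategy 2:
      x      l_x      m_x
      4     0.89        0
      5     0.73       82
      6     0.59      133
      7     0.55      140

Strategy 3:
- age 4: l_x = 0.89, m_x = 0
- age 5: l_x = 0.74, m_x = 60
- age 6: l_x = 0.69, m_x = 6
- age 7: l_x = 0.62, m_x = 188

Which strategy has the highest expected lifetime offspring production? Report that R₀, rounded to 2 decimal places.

Strategy 1: R₀ = 0.96×0 + 0.83×140 + 0.71×115 + 0.63×92 = 255.8100
Strategy 2: R₀ = 0.89×0 + 0.73×82 + 0.59×133 + 0.55×140 = 215.3300
Strategy 3: R₀ = 0.89×0 + 0.74×60 + 0.69×6 + 0.62×188 = 165.1000
Highest R₀: strategy 1 with 255.8100.

255.81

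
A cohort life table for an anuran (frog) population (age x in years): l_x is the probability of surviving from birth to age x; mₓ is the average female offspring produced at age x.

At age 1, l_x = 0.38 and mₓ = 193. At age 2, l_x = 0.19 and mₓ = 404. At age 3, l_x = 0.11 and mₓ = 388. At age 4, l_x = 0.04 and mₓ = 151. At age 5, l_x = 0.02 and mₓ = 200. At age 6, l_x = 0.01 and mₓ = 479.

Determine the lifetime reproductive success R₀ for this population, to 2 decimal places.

207.61

R₀ = Σ l_x mₓ:
  age 1: 0.38 × 193 = 73.3400
  age 2: 0.19 × 404 = 76.7600
  age 3: 0.11 × 388 = 42.6800
  age 4: 0.04 × 151 = 6.0400
  age 5: 0.02 × 200 = 4.0000
  age 6: 0.01 × 479 = 4.7900
R₀ = 73.3400 + 76.7600 + 42.6800 + 6.0400 + 4.0000 + 4.7900 = 207.6100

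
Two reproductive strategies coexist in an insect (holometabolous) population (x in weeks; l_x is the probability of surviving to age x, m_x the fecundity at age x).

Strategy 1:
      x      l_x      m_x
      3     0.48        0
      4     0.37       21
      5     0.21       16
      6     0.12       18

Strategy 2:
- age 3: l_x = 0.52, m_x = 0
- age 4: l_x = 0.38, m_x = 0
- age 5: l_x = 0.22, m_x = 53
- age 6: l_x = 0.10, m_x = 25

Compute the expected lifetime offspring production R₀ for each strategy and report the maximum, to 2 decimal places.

Strategy 1: R₀ = 0.48×0 + 0.37×21 + 0.21×16 + 0.12×18 = 13.2900
Strategy 2: R₀ = 0.52×0 + 0.38×0 + 0.22×53 + 0.10×25 = 14.1600
Highest R₀: strategy 2 with 14.1600.

14.16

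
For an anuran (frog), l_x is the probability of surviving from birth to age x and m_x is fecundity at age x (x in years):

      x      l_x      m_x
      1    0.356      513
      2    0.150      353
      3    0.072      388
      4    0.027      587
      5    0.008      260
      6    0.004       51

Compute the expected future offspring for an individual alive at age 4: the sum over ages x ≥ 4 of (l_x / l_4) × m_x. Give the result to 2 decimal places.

l_4 = 0.027. Conditional survival from age 4 to x is l_x / l_4.
  x=4: (0.027/0.027) × 587 = 587.0000
  x=5: (0.008/0.027) × 260 = 77.0370
  x=6: (0.004/0.027) × 51 = 7.5556
Sum = 587.0000 + 77.0370 + 7.5556 = 671.5926

671.59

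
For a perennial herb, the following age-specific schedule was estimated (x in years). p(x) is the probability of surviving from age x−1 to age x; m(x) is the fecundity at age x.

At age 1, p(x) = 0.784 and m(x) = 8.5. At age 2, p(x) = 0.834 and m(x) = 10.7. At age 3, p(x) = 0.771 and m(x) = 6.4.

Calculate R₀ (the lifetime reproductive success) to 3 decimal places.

Survivorship from birth: l_x = p_1·p_2·…·p_x.
  l_1 = 0.78400
  l_2 = 0.65386
  l_3 = 0.50412
R₀ = Σ l_x m(x):
  age 1: 0.78400 × 8.5 = 6.6640
  age 2: 0.65386 × 10.7 = 6.9963
  age 3: 0.50412 × 6.4 = 3.2264
R₀ = 6.6640 + 6.9963 + 3.2264 = 16.8867

16.887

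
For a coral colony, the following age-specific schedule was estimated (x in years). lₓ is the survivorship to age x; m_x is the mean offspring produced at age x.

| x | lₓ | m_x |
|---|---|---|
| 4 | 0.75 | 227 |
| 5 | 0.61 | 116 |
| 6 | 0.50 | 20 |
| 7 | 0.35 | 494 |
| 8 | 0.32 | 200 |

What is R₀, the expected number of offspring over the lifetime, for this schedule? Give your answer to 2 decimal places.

R₀ = Σ lₓ m_x:
  age 4: 0.75 × 227 = 170.2500
  age 5: 0.61 × 116 = 70.7600
  age 6: 0.50 × 20 = 10.0000
  age 7: 0.35 × 494 = 172.9000
  age 8: 0.32 × 200 = 64.0000
R₀ = 170.2500 + 70.7600 + 10.0000 + 172.9000 + 64.0000 = 487.9100

487.91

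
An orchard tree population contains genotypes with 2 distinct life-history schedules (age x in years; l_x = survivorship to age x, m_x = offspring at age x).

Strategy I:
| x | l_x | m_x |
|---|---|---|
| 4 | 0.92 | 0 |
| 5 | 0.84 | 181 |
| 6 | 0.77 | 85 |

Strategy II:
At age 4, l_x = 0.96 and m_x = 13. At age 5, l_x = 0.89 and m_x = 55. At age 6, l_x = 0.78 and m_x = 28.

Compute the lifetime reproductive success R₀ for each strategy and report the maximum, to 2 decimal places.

217.49

Strategy I: R₀ = 0.92×0 + 0.84×181 + 0.77×85 = 217.4900
Strategy II: R₀ = 0.96×13 + 0.89×55 + 0.78×28 = 83.2700
Highest R₀: strategy I with 217.4900.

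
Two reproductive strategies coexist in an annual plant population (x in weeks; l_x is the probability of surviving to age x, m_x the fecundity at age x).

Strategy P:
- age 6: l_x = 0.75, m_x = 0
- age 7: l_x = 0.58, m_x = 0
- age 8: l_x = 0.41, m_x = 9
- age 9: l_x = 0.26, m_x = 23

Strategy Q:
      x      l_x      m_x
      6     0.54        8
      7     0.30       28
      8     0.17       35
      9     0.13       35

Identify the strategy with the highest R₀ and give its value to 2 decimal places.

23.22

Strategy P: R₀ = 0.75×0 + 0.58×0 + 0.41×9 + 0.26×23 = 9.6700
Strategy Q: R₀ = 0.54×8 + 0.30×28 + 0.17×35 + 0.13×35 = 23.2200
Highest R₀: strategy Q with 23.2200.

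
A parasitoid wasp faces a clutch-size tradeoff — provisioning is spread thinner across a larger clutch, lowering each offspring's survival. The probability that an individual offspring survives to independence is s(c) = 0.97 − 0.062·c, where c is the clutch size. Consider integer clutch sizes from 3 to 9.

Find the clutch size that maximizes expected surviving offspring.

8

Expected surviving offspring = c × s(c):
  c=3: 3 × 0.784 = 2.352
  c=4: 4 × 0.722 = 2.888
  c=5: 5 × 0.660 = 3.300
  c=6: 6 × 0.598 = 3.588
  c=7: 7 × 0.536 = 3.752
  c=8: 8 × 0.474 = 3.792
  c=9: 9 × 0.412 = 3.708
Maximum at c = 8 (3.792 surviving offspring).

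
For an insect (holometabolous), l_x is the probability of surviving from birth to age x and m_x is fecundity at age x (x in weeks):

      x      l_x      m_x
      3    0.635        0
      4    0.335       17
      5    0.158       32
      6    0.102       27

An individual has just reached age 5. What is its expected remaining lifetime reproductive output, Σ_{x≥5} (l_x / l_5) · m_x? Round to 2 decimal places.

l_5 = 0.158. Conditional survival from age 5 to x is l_x / l_5.
  x=5: (0.158/0.158) × 32 = 32.0000
  x=6: (0.102/0.158) × 27 = 17.4304
Sum = 32.0000 + 17.4304 = 49.4304

49.43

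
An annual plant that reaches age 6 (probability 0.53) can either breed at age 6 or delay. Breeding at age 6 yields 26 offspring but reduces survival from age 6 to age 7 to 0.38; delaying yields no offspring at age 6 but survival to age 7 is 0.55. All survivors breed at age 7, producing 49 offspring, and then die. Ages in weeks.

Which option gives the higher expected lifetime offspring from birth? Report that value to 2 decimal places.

23.65

breed at age 6: R₀ = 0.53 × (26 + 0.38 × 49) = 0.53 × 44.6200 = 23.6486
delay to age 7: R₀ = 0.53 × (0.55 × 49) = 0.53 × 26.9500 = 14.2835
Higher: breed at age 6 (23.6486).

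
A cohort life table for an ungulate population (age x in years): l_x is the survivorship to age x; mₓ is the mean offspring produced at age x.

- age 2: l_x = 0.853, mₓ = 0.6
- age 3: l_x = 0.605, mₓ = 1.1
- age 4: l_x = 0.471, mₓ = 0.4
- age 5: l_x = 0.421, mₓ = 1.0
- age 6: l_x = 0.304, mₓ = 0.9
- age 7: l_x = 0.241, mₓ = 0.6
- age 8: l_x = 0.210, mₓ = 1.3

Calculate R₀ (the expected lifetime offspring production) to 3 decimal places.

R₀ = Σ l_x mₓ:
  age 2: 0.853 × 0.6 = 0.5118
  age 3: 0.605 × 1.1 = 0.6655
  age 4: 0.471 × 0.4 = 0.1884
  age 5: 0.421 × 1.0 = 0.4210
  age 6: 0.304 × 0.9 = 0.2736
  age 7: 0.241 × 0.6 = 0.1446
  age 8: 0.210 × 1.3 = 0.2730
R₀ = 0.5118 + 0.6655 + 0.1884 + 0.4210 + 0.2736 + 0.1446 + 0.2730 = 2.4779

2.478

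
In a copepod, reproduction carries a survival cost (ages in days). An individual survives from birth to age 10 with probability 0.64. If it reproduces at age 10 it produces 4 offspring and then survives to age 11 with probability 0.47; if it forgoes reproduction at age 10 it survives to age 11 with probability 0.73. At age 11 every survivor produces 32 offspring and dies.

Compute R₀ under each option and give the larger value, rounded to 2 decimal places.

breed at age 10: R₀ = 0.64 × (4 + 0.47 × 32) = 0.64 × 19.0400 = 12.1856
delay to age 11: R₀ = 0.64 × (0.73 × 32) = 0.64 × 23.3600 = 14.9504
Higher: delay to age 11 (14.9504).

14.95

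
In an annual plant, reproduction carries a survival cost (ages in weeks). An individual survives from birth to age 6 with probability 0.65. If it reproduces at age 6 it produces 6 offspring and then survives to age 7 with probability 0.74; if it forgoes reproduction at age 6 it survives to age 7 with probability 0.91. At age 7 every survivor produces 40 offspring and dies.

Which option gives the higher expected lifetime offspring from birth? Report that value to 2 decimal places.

breed at age 6: R₀ = 0.65 × (6 + 0.74 × 40) = 0.65 × 35.6000 = 23.1400
delay to age 7: R₀ = 0.65 × (0.91 × 40) = 0.65 × 36.4000 = 23.6600
Higher: delay to age 7 (23.6600).

23.66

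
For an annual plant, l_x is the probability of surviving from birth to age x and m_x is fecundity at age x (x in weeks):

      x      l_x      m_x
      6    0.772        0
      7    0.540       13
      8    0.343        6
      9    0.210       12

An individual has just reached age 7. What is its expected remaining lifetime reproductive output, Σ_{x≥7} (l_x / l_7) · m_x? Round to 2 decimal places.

l_7 = 0.540. Conditional survival from age 7 to x is l_x / l_7.
  x=7: (0.540/0.540) × 13 = 13.0000
  x=8: (0.343/0.540) × 6 = 3.8111
  x=9: (0.210/0.540) × 12 = 4.6667
Sum = 13.0000 + 3.8111 + 4.6667 = 21.4778

21.48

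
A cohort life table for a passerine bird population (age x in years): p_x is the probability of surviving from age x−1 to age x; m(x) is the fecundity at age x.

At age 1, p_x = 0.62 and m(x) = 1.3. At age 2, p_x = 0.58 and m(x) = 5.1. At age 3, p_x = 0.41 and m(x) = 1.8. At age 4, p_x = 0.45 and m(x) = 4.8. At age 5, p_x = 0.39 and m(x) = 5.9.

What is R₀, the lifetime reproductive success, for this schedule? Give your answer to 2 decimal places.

3.38

Survivorship from birth: l_x = p_1·p_2·…·p_x.
  l_1 = 0.62000
  l_2 = 0.35960
  l_3 = 0.14744
  l_4 = 0.06635
  l_5 = 0.02588
R₀ = Σ l_x m(x):
  age 1: 0.62000 × 1.3 = 0.8060
  age 2: 0.35960 × 5.1 = 1.8340
  age 3: 0.14744 × 1.8 = 0.2654
  age 4: 0.06635 × 4.8 = 0.3185
  age 5: 0.02588 × 5.9 = 0.1527
R₀ = 0.8060 + 1.8340 + 0.2654 + 0.3185 + 0.1527 = 3.3765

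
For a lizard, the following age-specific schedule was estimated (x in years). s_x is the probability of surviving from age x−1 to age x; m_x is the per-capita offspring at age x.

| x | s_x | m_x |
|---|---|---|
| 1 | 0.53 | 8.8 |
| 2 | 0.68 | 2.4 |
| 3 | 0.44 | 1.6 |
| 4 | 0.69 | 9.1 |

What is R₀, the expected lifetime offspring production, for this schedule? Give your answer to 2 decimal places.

6.78

Survivorship from birth: l_x = s_1·s_2·…·s_x.
  l_1 = 0.53000
  l_2 = 0.36040
  l_3 = 0.15858
  l_4 = 0.10942
R₀ = Σ l_x m_x:
  age 1: 0.53000 × 8.8 = 4.6640
  age 2: 0.36040 × 2.4 = 0.8650
  age 3: 0.15858 × 1.6 = 0.2537
  age 4: 0.10942 × 9.1 = 0.9957
R₀ = 4.6640 + 0.8650 + 0.2537 + 0.9957 = 6.7784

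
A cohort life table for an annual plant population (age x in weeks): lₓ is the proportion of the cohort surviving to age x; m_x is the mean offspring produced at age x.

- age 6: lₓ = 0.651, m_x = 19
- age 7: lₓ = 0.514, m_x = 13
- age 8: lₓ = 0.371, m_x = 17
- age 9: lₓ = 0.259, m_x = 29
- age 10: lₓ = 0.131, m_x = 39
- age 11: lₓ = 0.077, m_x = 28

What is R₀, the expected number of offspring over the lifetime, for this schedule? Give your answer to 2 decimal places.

40.13

R₀ = Σ lₓ m_x:
  age 6: 0.651 × 19 = 12.3690
  age 7: 0.514 × 13 = 6.6820
  age 8: 0.371 × 17 = 6.3070
  age 9: 0.259 × 29 = 7.5110
  age 10: 0.131 × 39 = 5.1090
  age 11: 0.077 × 28 = 2.1560
R₀ = 12.3690 + 6.6820 + 6.3070 + 7.5110 + 5.1090 + 2.1560 = 40.1340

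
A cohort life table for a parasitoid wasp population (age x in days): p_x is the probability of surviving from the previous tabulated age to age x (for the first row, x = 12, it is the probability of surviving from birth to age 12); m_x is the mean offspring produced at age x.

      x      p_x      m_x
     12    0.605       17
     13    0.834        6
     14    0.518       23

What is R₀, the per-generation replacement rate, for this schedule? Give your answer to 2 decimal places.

19.32

Survivorship from birth: l_x = p_12·p_13·…·p_x.
  l_12 = 0.60500
  l_13 = 0.50457
  l_14 = 0.26137
R₀ = Σ l_x m_x:
  age 12: 0.60500 × 17 = 10.2850
  age 13: 0.50457 × 6 = 3.0274
  age 14: 0.26137 × 23 = 6.0115
R₀ = 10.2850 + 3.0274 + 6.0115 = 19.3239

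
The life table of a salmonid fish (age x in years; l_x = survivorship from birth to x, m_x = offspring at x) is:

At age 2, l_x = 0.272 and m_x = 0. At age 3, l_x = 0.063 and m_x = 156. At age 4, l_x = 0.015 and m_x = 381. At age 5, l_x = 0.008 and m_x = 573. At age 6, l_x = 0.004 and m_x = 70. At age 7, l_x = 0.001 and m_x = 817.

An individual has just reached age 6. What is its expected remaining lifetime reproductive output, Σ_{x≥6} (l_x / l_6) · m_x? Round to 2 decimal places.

l_6 = 0.004. Conditional survival from age 6 to x is l_x / l_6.
  x=6: (0.004/0.004) × 70 = 70.0000
  x=7: (0.001/0.004) × 817 = 204.2500
Sum = 70.0000 + 204.2500 = 274.2500

274.25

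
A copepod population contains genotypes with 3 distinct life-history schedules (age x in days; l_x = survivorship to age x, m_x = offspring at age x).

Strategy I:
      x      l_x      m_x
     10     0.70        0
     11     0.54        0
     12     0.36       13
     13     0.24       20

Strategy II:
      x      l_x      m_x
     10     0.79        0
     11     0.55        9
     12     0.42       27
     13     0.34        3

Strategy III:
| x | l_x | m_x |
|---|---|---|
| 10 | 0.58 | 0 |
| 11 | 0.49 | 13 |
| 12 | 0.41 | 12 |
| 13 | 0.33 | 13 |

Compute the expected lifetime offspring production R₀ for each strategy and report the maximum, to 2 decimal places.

17.31

Strategy I: R₀ = 0.70×0 + 0.54×0 + 0.36×13 + 0.24×20 = 9.4800
Strategy II: R₀ = 0.79×0 + 0.55×9 + 0.42×27 + 0.34×3 = 17.3100
Strategy III: R₀ = 0.58×0 + 0.49×13 + 0.41×12 + 0.33×13 = 15.5800
Highest R₀: strategy II with 17.3100.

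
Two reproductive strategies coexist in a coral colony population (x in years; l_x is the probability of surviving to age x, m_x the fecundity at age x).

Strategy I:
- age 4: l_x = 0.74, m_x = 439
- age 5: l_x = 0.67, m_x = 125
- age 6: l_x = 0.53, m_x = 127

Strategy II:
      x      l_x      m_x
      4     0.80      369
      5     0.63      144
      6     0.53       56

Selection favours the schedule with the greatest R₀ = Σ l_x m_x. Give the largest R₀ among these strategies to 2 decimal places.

475.92

Strategy I: R₀ = 0.74×439 + 0.67×125 + 0.53×127 = 475.9200
Strategy II: R₀ = 0.80×369 + 0.63×144 + 0.53×56 = 415.6000
Highest R₀: strategy I with 475.9200.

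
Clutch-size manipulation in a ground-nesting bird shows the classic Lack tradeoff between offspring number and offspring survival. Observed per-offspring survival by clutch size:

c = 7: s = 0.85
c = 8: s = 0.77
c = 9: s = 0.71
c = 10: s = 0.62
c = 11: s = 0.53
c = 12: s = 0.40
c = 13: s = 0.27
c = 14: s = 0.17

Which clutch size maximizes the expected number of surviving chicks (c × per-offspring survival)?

Expected surviving chicks = c × s(c):
  c=7: 7 × 0.85 = 5.950
  c=8: 8 × 0.77 = 6.160
  c=9: 9 × 0.71 = 6.390
  c=10: 10 × 0.62 = 6.200
  c=11: 11 × 0.53 = 5.830
  c=12: 12 × 0.40 = 4.800
  c=13: 13 × 0.27 = 3.510
  c=14: 14 × 0.17 = 2.380
Maximum at c = 9 (6.390 surviving chicks).

9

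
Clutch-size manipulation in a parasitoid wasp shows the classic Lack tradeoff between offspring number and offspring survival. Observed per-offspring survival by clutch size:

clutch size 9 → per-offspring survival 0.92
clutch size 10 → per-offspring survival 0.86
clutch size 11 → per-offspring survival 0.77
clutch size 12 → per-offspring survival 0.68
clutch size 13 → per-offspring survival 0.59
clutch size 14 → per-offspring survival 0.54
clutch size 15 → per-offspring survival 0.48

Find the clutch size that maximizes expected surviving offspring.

Expected surviving offspring = c × s(c):
  c=9: 9 × 0.92 = 8.280
  c=10: 10 × 0.86 = 8.600
  c=11: 11 × 0.77 = 8.470
  c=12: 12 × 0.68 = 8.160
  c=13: 13 × 0.59 = 7.670
  c=14: 14 × 0.54 = 7.560
  c=15: 15 × 0.48 = 7.200
Maximum at c = 10 (8.600 surviving offspring).

10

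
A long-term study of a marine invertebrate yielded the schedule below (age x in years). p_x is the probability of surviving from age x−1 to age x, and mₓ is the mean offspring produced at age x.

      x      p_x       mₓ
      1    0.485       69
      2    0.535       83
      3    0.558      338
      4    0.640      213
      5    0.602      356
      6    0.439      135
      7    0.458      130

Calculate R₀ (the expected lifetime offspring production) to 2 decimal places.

148.30

Survivorship from birth: l_x = p_1·p_2·…·p_x.
  l_1 = 0.48500
  l_2 = 0.25948
  l_3 = 0.14479
  l_4 = 0.09266
  l_5 = 0.05578
  l_6 = 0.02449
  l_7 = 0.01122
R₀ = Σ l_x mₓ:
  age 1: 0.48500 × 69 = 33.4650
  age 2: 0.25948 × 83 = 21.5368
  age 3: 0.14479 × 338 = 48.9390
  age 4: 0.09266 × 213 = 19.7366
  age 5: 0.05578 × 356 = 19.8577
  age 6: 0.02449 × 135 = 3.3062
  age 7: 0.01122 × 130 = 1.4586
R₀ = 33.4650 + 21.5368 + 48.9390 + 19.7366 + 19.8577 + 3.3062 + 1.4586 = 148.2999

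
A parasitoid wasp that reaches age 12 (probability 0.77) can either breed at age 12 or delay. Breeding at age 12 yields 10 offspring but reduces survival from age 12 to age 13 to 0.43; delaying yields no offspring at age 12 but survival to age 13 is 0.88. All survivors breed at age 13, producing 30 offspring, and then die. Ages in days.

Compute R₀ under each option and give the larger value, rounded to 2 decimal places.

breed at age 12: R₀ = 0.77 × (10 + 0.43 × 30) = 0.77 × 22.9000 = 17.6330
delay to age 13: R₀ = 0.77 × (0.88 × 30) = 0.77 × 26.4000 = 20.3280
Higher: delay to age 13 (20.3280).

20.33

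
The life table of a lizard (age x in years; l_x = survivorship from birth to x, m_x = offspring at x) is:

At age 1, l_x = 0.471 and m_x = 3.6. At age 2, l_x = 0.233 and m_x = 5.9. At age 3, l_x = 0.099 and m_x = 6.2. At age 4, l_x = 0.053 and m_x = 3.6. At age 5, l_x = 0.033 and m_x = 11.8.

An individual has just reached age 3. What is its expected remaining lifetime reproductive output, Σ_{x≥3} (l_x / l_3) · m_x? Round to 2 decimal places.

12.06

l_3 = 0.099. Conditional survival from age 3 to x is l_x / l_3.
  x=3: (0.099/0.099) × 6.2 = 6.2000
  x=4: (0.053/0.099) × 3.6 = 1.9273
  x=5: (0.033/0.099) × 11.8 = 3.9333
Sum = 6.2000 + 1.9273 + 3.9333 = 12.0606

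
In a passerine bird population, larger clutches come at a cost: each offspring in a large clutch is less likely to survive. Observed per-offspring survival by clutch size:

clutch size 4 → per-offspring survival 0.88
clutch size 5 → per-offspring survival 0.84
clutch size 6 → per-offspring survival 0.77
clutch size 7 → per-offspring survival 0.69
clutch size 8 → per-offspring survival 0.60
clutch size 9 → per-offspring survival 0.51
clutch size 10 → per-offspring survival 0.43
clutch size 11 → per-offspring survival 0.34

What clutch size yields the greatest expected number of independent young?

7

Expected independent young = c × s(c):
  c=4: 4 × 0.88 = 3.520
  c=5: 5 × 0.84 = 4.200
  c=6: 6 × 0.77 = 4.620
  c=7: 7 × 0.69 = 4.830
  c=8: 8 × 0.60 = 4.800
  c=9: 9 × 0.51 = 4.590
  c=10: 10 × 0.43 = 4.300
  c=11: 11 × 0.34 = 3.740
Maximum at c = 7 (4.830 independent young).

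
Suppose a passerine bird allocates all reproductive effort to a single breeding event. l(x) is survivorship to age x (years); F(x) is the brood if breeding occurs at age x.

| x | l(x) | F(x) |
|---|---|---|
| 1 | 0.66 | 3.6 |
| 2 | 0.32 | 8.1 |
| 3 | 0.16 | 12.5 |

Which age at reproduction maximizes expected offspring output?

Expected offspring if breeding at age x = l(x) × F(x):
  age 1: 0.66 × 3.6 = 2.376
  age 2: 0.32 × 8.1 = 2.592
  age 3: 0.16 × 12.5 = 2.000
Maximum at age 2 (2.592).

2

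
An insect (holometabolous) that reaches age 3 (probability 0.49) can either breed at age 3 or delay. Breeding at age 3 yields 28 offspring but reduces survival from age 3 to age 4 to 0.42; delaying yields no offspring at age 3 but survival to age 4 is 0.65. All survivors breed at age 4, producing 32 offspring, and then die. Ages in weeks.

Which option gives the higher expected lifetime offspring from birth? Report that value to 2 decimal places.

20.31

breed at age 3: R₀ = 0.49 × (28 + 0.42 × 32) = 0.49 × 41.4400 = 20.3056
delay to age 4: R₀ = 0.49 × (0.65 × 32) = 0.49 × 20.8000 = 10.1920
Higher: breed at age 3 (20.3056).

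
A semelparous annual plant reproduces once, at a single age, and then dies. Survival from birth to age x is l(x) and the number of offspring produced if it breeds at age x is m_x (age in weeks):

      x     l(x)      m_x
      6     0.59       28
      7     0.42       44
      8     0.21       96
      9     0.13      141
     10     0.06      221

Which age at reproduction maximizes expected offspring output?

Expected offspring if breeding at age x = l(x) × m_x:
  age 6: 0.59 × 28 = 16.520
  age 7: 0.42 × 44 = 18.480
  age 8: 0.21 × 96 = 20.160
  age 9: 0.13 × 141 = 18.330
  age 10: 0.06 × 221 = 13.260
Maximum at age 8 (20.160).

8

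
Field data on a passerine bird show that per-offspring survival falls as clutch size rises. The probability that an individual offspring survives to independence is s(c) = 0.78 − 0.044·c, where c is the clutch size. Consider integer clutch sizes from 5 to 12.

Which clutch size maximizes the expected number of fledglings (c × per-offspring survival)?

9

Expected fledglings = c × s(c):
  c=5: 5 × 0.560 = 2.800
  c=6: 6 × 0.516 = 3.096
  c=7: 7 × 0.472 = 3.304
  c=8: 8 × 0.428 = 3.424
  c=9: 9 × 0.384 = 3.456
  c=10: 10 × 0.340 = 3.400
  c=11: 11 × 0.296 = 3.256
  c=12: 12 × 0.252 = 3.024
Maximum at c = 9 (3.456 fledglings).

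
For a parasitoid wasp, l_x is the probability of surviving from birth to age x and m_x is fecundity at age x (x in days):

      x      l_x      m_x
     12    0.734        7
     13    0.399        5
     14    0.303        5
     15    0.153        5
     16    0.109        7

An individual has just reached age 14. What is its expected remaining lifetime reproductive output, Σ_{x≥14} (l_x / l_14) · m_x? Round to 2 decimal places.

l_14 = 0.303. Conditional survival from age 14 to x is l_x / l_14.
  x=14: (0.303/0.303) × 5 = 5.0000
  x=15: (0.153/0.303) × 5 = 2.5248
  x=16: (0.109/0.303) × 7 = 2.5182
Sum = 5.0000 + 2.5248 + 2.5182 = 10.0429

10.04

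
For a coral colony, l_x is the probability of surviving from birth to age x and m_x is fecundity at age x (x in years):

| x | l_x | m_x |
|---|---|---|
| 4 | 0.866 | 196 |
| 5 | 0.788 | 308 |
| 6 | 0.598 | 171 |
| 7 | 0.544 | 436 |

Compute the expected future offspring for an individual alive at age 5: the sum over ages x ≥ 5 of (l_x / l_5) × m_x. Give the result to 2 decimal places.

738.76

l_5 = 0.788. Conditional survival from age 5 to x is l_x / l_5.
  x=5: (0.788/0.788) × 308 = 308.0000
  x=6: (0.598/0.788) × 171 = 129.7690
  x=7: (0.544/0.788) × 436 = 300.9949
Sum = 308.0000 + 129.7690 + 300.9949 = 738.7640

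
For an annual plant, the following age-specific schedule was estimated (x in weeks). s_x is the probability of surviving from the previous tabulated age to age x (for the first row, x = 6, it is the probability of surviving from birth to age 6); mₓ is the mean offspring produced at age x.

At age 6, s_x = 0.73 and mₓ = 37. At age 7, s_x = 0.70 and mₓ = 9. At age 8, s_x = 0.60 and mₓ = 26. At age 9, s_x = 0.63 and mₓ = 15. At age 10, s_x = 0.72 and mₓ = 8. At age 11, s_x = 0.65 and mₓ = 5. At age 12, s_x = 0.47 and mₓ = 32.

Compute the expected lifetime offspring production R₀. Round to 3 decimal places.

45.402

Survivorship from birth: l_x = s_6·s_7·…·s_x.
  l_6 = 0.73000
  l_7 = 0.51100
  l_8 = 0.30660
  l_9 = 0.19316
  l_10 = 0.13907
  l_11 = 0.09040
  l_12 = 0.04249
R₀ = Σ l_x mₓ:
  age 6: 0.73000 × 37 = 27.0100
  age 7: 0.51100 × 9 = 4.5990
  age 8: 0.30660 × 26 = 7.9716
  age 9: 0.19316 × 15 = 2.8974
  age 10: 0.13907 × 8 = 1.1126
  age 11: 0.09040 × 5 = 0.4520
  age 12: 0.04249 × 32 = 1.3597
R₀ = 27.0100 + 4.5990 + 7.9716 + 2.8974 + 1.1126 + 0.4520 + 1.3597 = 45.4022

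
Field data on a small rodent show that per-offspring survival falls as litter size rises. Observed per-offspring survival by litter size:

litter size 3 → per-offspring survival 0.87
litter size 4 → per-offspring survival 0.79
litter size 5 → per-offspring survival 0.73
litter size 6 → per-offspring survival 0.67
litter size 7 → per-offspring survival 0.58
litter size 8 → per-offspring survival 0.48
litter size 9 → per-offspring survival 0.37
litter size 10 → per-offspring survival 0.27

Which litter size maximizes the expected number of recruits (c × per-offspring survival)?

Expected recruits = c × s(c):
  c=3: 3 × 0.87 = 2.610
  c=4: 4 × 0.79 = 3.160
  c=5: 5 × 0.73 = 3.650
  c=6: 6 × 0.67 = 4.020
  c=7: 7 × 0.58 = 4.060
  c=8: 8 × 0.48 = 3.840
  c=9: 9 × 0.37 = 3.330
  c=10: 10 × 0.27 = 2.700
Maximum at c = 7 (4.060 recruits).

7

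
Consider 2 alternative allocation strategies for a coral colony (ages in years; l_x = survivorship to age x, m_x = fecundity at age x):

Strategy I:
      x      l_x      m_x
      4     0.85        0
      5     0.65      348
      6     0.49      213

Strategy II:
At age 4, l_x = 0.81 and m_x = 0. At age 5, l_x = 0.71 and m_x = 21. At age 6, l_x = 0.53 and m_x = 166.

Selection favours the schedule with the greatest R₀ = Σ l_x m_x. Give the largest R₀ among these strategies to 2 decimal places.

330.57

Strategy I: R₀ = 0.85×0 + 0.65×348 + 0.49×213 = 330.5700
Strategy II: R₀ = 0.81×0 + 0.71×21 + 0.53×166 = 102.8900
Highest R₀: strategy I with 330.5700.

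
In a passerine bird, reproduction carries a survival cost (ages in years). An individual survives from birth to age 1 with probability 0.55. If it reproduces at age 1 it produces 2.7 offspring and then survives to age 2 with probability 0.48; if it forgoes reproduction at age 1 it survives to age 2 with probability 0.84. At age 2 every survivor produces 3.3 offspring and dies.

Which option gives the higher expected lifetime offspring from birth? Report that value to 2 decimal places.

2.36

breed at age 1: R₀ = 0.55 × (2.7 + 0.48 × 3.3) = 0.55 × 4.2840 = 2.3562
delay to age 2: R₀ = 0.55 × (0.84 × 3.3) = 0.55 × 2.7720 = 1.5246
Higher: breed at age 1 (2.3562).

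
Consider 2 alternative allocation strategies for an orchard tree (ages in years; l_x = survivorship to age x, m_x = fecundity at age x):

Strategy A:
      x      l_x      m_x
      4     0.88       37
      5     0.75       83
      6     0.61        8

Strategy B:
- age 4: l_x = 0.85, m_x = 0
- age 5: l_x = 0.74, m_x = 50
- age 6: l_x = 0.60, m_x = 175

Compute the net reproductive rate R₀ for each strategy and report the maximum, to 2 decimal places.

142.00

Strategy A: R₀ = 0.88×37 + 0.75×83 + 0.61×8 = 99.6900
Strategy B: R₀ = 0.85×0 + 0.74×50 + 0.60×175 = 142.0000
Highest R₀: strategy B with 142.0000.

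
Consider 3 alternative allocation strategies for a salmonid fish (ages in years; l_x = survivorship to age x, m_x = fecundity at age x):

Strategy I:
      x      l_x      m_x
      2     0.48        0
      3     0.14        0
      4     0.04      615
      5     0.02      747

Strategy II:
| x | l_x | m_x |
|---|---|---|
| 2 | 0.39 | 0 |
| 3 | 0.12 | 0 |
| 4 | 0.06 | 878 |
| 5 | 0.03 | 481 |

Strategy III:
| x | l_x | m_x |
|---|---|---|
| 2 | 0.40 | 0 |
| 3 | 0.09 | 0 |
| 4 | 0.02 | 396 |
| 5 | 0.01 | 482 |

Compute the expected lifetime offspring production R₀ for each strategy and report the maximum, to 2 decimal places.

Strategy I: R₀ = 0.48×0 + 0.14×0 + 0.04×615 + 0.02×747 = 39.5400
Strategy II: R₀ = 0.39×0 + 0.12×0 + 0.06×878 + 0.03×481 = 67.1100
Strategy III: R₀ = 0.40×0 + 0.09×0 + 0.02×396 + 0.01×482 = 12.7400
Highest R₀: strategy II with 67.1100.

67.11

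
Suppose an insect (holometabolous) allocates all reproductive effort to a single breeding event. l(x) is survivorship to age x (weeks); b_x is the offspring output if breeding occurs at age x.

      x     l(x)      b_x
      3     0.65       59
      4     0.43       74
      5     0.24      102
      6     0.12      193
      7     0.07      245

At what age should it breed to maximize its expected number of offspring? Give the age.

Expected offspring if breeding at age x = l(x) × b_x:
  age 3: 0.65 × 59 = 38.350
  age 4: 0.43 × 74 = 31.820
  age 5: 0.24 × 102 = 24.480
  age 6: 0.12 × 193 = 23.160
  age 7: 0.07 × 245 = 17.150
Maximum at age 3 (38.350).

3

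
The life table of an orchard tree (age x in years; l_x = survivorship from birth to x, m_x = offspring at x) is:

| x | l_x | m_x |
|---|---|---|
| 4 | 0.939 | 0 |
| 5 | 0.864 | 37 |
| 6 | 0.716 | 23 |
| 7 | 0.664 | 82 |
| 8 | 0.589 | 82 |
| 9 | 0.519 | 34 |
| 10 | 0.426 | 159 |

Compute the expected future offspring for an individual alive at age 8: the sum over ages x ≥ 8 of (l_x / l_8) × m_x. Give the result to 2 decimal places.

226.96

l_8 = 0.589. Conditional survival from age 8 to x is l_x / l_8.
  x=8: (0.589/0.589) × 82 = 82.0000
  x=9: (0.519/0.589) × 34 = 29.9593
  x=10: (0.426/0.589) × 159 = 114.9983
Sum = 82.0000 + 29.9593 + 114.9983 = 226.9576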